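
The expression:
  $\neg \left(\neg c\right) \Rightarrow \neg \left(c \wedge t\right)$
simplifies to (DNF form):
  $\neg c \vee \neg t$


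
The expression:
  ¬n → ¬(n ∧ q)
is always true.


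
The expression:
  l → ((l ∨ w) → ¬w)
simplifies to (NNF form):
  ¬l ∨ ¬w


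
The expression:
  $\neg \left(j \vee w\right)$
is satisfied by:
  {w: False, j: False}


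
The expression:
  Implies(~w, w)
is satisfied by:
  {w: True}


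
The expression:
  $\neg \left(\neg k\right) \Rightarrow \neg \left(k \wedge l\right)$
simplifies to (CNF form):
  $\neg k \vee \neg l$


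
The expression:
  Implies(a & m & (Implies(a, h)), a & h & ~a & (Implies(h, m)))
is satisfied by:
  {h: False, m: False, a: False}
  {a: True, h: False, m: False}
  {m: True, h: False, a: False}
  {a: True, m: True, h: False}
  {h: True, a: False, m: False}
  {a: True, h: True, m: False}
  {m: True, h: True, a: False}


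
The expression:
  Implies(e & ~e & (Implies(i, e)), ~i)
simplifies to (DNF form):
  True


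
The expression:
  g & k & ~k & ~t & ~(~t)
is never true.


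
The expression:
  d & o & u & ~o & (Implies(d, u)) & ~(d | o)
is never true.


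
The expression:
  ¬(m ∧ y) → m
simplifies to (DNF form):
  m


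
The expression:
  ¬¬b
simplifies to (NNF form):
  b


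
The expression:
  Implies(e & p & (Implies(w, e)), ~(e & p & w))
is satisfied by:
  {p: False, e: False, w: False}
  {w: True, p: False, e: False}
  {e: True, p: False, w: False}
  {w: True, e: True, p: False}
  {p: True, w: False, e: False}
  {w: True, p: True, e: False}
  {e: True, p: True, w: False}


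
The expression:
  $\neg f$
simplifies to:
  $\neg f$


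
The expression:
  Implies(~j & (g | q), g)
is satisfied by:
  {g: True, j: True, q: False}
  {g: True, j: False, q: False}
  {j: True, g: False, q: False}
  {g: False, j: False, q: False}
  {g: True, q: True, j: True}
  {g: True, q: True, j: False}
  {q: True, j: True, g: False}


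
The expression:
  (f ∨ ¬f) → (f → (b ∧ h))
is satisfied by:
  {h: True, b: True, f: False}
  {h: True, b: False, f: False}
  {b: True, h: False, f: False}
  {h: False, b: False, f: False}
  {f: True, h: True, b: True}


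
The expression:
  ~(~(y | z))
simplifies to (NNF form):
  y | z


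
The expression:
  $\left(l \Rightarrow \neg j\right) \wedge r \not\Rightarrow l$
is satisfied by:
  {r: True, l: False}


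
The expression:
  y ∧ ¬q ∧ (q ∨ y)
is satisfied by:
  {y: True, q: False}


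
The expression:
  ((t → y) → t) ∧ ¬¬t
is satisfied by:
  {t: True}


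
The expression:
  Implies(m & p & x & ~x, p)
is always true.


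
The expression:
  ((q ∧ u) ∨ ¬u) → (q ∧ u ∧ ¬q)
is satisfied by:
  {u: True, q: False}


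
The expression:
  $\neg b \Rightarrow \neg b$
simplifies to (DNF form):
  $\text{True}$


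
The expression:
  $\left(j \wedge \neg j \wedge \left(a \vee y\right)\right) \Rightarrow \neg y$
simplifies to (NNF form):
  $\text{True}$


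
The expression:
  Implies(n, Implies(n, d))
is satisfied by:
  {d: True, n: False}
  {n: False, d: False}
  {n: True, d: True}


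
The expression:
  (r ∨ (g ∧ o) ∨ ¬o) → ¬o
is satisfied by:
  {g: False, o: False, r: False}
  {r: True, g: False, o: False}
  {g: True, r: False, o: False}
  {r: True, g: True, o: False}
  {o: True, r: False, g: False}


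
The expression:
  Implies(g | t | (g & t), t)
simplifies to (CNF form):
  t | ~g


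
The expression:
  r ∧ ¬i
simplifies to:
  r ∧ ¬i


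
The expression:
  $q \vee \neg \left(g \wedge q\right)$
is always true.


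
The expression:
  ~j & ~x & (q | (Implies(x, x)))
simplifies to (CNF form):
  ~j & ~x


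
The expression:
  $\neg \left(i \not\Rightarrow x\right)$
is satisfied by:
  {x: True, i: False}
  {i: False, x: False}
  {i: True, x: True}


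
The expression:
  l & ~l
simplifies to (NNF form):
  False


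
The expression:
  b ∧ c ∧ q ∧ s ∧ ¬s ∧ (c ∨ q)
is never true.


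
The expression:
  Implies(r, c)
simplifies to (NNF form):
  c | ~r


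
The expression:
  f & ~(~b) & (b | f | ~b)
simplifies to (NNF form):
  b & f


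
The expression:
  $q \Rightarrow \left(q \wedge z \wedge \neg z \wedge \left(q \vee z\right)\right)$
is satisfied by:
  {q: False}


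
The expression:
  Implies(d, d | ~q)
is always true.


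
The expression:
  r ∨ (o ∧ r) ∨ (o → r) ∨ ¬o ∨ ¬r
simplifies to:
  True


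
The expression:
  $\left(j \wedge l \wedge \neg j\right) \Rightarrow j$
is always true.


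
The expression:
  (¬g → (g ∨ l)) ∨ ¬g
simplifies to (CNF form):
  True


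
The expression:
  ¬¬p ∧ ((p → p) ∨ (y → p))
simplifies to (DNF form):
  p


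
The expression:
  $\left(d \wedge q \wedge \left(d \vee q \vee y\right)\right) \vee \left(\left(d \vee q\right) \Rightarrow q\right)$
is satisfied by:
  {q: True, d: False}
  {d: False, q: False}
  {d: True, q: True}


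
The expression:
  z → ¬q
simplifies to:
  ¬q ∨ ¬z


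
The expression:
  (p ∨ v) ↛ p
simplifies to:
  v ∧ ¬p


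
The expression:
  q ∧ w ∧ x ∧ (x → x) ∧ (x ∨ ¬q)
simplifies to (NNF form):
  q ∧ w ∧ x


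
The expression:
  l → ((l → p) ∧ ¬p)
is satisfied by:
  {l: False}


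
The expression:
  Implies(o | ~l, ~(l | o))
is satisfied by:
  {o: False}


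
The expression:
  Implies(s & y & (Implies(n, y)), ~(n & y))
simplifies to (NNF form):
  ~n | ~s | ~y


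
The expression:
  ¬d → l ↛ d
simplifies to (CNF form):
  d ∨ l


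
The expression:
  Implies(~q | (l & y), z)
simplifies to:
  z | (q & ~l) | (q & ~y)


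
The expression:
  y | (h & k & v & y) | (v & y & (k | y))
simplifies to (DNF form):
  y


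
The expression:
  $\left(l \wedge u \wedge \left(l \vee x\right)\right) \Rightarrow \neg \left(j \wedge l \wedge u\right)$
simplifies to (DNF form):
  $\neg j \vee \neg l \vee \neg u$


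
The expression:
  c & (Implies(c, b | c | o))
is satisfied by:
  {c: True}


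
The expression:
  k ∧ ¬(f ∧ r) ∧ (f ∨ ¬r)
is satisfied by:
  {k: True, r: False}


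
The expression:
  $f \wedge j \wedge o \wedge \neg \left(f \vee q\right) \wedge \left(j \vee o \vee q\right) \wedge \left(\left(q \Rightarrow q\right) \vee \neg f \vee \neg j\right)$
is never true.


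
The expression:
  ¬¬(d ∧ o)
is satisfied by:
  {d: True, o: True}


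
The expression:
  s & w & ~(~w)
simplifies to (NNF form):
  s & w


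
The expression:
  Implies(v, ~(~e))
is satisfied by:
  {e: True, v: False}
  {v: False, e: False}
  {v: True, e: True}


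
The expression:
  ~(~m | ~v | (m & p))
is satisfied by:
  {m: True, v: True, p: False}


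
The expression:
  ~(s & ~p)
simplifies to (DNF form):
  p | ~s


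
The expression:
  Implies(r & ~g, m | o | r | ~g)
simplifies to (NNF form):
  True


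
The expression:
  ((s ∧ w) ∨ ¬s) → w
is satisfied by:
  {s: True, w: True}
  {s: True, w: False}
  {w: True, s: False}


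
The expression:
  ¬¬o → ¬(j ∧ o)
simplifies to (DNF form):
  ¬j ∨ ¬o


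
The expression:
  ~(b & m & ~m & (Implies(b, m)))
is always true.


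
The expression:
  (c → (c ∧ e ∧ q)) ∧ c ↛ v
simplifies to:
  c ∧ e ∧ q ∧ ¬v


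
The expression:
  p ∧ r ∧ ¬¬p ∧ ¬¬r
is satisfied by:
  {r: True, p: True}


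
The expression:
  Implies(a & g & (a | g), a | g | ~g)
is always true.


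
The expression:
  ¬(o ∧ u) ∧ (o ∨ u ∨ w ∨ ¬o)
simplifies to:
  ¬o ∨ ¬u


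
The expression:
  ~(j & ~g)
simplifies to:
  g | ~j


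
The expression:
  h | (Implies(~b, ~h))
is always true.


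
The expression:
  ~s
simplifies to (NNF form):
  ~s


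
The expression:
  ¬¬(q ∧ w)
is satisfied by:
  {w: True, q: True}


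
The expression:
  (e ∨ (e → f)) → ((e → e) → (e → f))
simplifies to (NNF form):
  f ∨ ¬e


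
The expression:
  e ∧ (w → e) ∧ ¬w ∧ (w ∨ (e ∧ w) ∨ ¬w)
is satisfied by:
  {e: True, w: False}


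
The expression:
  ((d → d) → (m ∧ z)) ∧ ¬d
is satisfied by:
  {z: True, m: True, d: False}


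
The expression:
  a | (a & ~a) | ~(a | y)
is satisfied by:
  {a: True, y: False}
  {y: False, a: False}
  {y: True, a: True}


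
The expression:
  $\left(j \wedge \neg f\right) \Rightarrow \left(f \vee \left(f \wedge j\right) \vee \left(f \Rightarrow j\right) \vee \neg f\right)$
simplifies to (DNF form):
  $\text{True}$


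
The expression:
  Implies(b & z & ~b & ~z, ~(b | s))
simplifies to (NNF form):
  True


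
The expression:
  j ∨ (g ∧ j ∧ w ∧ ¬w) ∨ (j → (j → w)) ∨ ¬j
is always true.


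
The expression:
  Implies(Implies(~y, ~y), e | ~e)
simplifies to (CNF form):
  True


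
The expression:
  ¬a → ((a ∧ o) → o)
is always true.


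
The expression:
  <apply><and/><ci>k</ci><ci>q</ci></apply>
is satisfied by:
  {q: True, k: True}


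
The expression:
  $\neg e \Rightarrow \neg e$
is always true.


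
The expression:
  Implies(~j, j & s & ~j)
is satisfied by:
  {j: True}


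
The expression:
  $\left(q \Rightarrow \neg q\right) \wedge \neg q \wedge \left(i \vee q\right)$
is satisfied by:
  {i: True, q: False}


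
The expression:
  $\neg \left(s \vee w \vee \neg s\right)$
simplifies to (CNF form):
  $\text{False}$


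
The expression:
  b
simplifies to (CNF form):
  b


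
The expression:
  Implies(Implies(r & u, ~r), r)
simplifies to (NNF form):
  r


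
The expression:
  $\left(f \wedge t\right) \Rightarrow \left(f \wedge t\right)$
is always true.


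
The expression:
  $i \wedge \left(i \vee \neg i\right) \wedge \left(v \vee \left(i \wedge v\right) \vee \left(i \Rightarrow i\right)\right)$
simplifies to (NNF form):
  $i$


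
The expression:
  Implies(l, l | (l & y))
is always true.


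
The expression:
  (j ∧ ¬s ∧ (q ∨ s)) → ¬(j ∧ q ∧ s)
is always true.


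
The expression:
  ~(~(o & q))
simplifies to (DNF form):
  o & q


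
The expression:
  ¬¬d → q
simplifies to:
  q ∨ ¬d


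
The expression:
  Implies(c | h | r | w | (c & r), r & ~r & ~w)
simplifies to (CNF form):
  ~c & ~h & ~r & ~w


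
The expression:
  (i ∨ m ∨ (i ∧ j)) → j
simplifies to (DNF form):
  j ∨ (¬i ∧ ¬m)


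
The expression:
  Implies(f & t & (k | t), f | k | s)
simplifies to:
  True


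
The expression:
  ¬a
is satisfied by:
  {a: False}


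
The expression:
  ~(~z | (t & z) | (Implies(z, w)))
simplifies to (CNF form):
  z & ~t & ~w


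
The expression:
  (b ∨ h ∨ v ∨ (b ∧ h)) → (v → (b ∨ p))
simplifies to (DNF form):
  b ∨ p ∨ ¬v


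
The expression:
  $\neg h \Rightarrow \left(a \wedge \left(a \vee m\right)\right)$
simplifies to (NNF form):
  $a \vee h$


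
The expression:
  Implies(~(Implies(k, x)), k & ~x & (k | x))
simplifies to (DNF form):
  True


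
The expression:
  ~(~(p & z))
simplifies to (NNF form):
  p & z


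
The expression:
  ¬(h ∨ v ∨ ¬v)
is never true.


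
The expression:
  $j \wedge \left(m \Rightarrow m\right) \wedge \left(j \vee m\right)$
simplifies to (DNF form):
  $j$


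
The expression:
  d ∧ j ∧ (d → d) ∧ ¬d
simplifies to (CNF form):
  False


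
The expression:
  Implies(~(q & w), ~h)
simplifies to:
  ~h | (q & w)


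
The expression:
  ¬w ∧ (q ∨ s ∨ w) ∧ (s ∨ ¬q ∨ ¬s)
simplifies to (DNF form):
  (q ∧ ¬w) ∨ (s ∧ ¬w)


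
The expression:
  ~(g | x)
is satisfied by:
  {x: False, g: False}


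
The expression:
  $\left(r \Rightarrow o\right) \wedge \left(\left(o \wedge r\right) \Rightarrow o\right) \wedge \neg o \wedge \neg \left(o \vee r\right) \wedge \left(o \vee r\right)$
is never true.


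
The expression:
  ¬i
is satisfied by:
  {i: False}


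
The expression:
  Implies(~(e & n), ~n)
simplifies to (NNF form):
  e | ~n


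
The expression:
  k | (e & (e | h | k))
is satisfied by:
  {k: True, e: True}
  {k: True, e: False}
  {e: True, k: False}


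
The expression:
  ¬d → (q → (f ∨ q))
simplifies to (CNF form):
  True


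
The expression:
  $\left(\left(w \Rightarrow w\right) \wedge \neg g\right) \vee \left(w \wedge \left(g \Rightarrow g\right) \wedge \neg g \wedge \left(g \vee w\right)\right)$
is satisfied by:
  {g: False}


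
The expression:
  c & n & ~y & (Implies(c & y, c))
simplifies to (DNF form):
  c & n & ~y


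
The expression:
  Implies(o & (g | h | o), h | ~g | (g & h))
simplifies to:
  h | ~g | ~o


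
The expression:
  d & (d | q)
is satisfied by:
  {d: True}


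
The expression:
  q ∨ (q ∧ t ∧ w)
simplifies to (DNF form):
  q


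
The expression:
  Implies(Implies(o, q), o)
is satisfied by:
  {o: True}


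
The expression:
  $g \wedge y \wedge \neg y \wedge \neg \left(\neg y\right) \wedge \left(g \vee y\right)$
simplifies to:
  $\text{False}$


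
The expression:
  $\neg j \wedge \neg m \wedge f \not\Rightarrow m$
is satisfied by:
  {f: True, j: False, m: False}


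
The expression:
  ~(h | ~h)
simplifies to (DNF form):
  False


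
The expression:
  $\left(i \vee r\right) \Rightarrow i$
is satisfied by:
  {i: True, r: False}
  {r: False, i: False}
  {r: True, i: True}


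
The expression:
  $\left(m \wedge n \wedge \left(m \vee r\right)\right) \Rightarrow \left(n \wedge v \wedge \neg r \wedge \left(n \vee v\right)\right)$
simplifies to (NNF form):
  $\left(v \wedge \neg r\right) \vee \neg m \vee \neg n$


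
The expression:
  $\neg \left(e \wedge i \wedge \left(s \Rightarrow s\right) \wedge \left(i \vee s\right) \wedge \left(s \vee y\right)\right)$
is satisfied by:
  {s: False, e: False, i: False, y: False}
  {y: True, s: False, e: False, i: False}
  {s: True, y: False, e: False, i: False}
  {y: True, s: True, e: False, i: False}
  {i: True, y: False, s: False, e: False}
  {i: True, y: True, s: False, e: False}
  {i: True, s: True, y: False, e: False}
  {i: True, y: True, s: True, e: False}
  {e: True, i: False, s: False, y: False}
  {e: True, y: True, i: False, s: False}
  {e: True, s: True, i: False, y: False}
  {y: True, e: True, s: True, i: False}
  {e: True, i: True, y: False, s: False}


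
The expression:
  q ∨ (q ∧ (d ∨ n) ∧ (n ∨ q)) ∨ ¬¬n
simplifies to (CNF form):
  n ∨ q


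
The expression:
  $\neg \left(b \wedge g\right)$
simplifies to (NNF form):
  $\neg b \vee \neg g$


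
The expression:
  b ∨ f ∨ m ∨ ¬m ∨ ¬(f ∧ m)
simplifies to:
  True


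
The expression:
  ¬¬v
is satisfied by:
  {v: True}


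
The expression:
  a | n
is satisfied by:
  {n: True, a: True}
  {n: True, a: False}
  {a: True, n: False}


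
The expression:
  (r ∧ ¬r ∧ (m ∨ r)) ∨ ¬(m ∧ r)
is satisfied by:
  {m: False, r: False}
  {r: True, m: False}
  {m: True, r: False}


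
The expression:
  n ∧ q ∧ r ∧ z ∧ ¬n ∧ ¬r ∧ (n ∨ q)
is never true.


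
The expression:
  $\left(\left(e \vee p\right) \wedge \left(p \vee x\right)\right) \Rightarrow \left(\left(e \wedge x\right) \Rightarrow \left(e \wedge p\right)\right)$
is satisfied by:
  {p: True, e: False, x: False}
  {e: False, x: False, p: False}
  {x: True, p: True, e: False}
  {x: True, e: False, p: False}
  {p: True, e: True, x: False}
  {e: True, p: False, x: False}
  {x: True, e: True, p: True}


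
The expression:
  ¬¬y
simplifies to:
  y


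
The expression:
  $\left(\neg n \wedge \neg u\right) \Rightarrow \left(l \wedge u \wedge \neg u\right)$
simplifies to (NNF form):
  $n \vee u$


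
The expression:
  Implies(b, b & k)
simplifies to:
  k | ~b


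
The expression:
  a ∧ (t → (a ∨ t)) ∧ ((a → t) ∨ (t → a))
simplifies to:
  a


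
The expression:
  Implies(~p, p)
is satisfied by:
  {p: True}


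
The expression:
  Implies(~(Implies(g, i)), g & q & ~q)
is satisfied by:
  {i: True, g: False}
  {g: False, i: False}
  {g: True, i: True}


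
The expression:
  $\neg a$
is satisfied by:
  {a: False}


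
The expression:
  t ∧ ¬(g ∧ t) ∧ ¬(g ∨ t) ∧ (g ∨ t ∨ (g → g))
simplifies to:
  False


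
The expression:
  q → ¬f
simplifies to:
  ¬f ∨ ¬q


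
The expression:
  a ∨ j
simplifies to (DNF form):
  a ∨ j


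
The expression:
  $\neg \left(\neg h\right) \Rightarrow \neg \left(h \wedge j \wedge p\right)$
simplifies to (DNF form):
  $\neg h \vee \neg j \vee \neg p$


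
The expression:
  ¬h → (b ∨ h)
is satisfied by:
  {b: True, h: True}
  {b: True, h: False}
  {h: True, b: False}


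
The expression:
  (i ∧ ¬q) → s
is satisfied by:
  {q: True, s: True, i: False}
  {q: True, s: False, i: False}
  {s: True, q: False, i: False}
  {q: False, s: False, i: False}
  {i: True, q: True, s: True}
  {i: True, q: True, s: False}
  {i: True, s: True, q: False}


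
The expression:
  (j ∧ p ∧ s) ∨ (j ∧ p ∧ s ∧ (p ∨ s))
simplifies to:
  j ∧ p ∧ s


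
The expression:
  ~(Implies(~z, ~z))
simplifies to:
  False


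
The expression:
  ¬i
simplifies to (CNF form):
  ¬i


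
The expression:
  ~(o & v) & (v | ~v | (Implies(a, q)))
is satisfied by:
  {v: False, o: False}
  {o: True, v: False}
  {v: True, o: False}


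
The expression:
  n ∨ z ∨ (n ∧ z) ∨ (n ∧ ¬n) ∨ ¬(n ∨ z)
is always true.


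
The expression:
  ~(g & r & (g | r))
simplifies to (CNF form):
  ~g | ~r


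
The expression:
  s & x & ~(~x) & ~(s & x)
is never true.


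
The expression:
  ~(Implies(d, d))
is never true.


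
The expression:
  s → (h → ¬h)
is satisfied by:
  {s: False, h: False}
  {h: True, s: False}
  {s: True, h: False}


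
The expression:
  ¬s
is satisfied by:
  {s: False}


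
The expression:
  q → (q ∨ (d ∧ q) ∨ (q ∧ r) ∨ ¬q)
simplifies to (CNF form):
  True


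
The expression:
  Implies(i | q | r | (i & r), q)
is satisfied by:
  {q: True, i: False, r: False}
  {r: True, q: True, i: False}
  {q: True, i: True, r: False}
  {r: True, q: True, i: True}
  {r: False, i: False, q: False}


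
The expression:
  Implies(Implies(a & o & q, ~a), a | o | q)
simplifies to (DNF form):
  a | o | q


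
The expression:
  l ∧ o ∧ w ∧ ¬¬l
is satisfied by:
  {w: True, o: True, l: True}


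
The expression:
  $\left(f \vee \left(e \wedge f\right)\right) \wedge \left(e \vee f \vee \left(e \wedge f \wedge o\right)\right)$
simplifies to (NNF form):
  $f$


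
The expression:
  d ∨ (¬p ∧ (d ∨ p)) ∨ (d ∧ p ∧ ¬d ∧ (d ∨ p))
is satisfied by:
  {d: True}


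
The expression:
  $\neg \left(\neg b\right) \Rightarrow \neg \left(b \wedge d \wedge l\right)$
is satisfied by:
  {l: False, d: False, b: False}
  {b: True, l: False, d: False}
  {d: True, l: False, b: False}
  {b: True, d: True, l: False}
  {l: True, b: False, d: False}
  {b: True, l: True, d: False}
  {d: True, l: True, b: False}


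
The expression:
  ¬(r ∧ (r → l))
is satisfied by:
  {l: False, r: False}
  {r: True, l: False}
  {l: True, r: False}


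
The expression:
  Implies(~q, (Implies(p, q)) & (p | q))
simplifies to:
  q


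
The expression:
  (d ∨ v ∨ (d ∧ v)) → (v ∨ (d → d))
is always true.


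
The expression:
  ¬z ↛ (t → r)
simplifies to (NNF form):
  t ∧ ¬r ∧ ¬z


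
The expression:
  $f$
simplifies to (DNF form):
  $f$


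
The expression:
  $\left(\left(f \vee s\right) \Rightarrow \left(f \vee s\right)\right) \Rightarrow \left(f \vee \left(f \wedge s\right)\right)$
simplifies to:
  $f$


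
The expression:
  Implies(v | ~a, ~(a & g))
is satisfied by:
  {g: False, v: False, a: False}
  {a: True, g: False, v: False}
  {v: True, g: False, a: False}
  {a: True, v: True, g: False}
  {g: True, a: False, v: False}
  {a: True, g: True, v: False}
  {v: True, g: True, a: False}


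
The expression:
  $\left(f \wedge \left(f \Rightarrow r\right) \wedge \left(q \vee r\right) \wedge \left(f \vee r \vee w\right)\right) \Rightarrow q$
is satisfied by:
  {q: True, r: False, f: False}
  {q: False, r: False, f: False}
  {f: True, q: True, r: False}
  {f: True, q: False, r: False}
  {r: True, q: True, f: False}
  {r: True, q: False, f: False}
  {r: True, f: True, q: True}


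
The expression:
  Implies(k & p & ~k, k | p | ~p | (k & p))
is always true.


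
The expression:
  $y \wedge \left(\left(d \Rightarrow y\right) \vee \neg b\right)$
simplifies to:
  $y$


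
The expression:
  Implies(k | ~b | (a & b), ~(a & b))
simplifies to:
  ~a | ~b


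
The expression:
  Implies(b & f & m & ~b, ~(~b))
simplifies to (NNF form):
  True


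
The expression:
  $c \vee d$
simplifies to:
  $c \vee d$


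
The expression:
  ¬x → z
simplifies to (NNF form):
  x ∨ z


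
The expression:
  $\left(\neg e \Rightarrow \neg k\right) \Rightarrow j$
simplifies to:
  $j \vee \left(k \wedge \neg e\right)$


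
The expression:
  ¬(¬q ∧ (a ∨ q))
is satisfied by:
  {q: True, a: False}
  {a: False, q: False}
  {a: True, q: True}


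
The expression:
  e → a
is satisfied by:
  {a: True, e: False}
  {e: False, a: False}
  {e: True, a: True}


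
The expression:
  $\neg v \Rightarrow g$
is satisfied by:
  {v: True, g: True}
  {v: True, g: False}
  {g: True, v: False}


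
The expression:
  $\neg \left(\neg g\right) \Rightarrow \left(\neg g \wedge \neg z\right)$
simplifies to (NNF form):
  $\neg g$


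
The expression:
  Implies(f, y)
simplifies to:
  y | ~f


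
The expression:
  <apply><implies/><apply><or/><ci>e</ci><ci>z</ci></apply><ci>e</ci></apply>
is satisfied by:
  {e: True, z: False}
  {z: False, e: False}
  {z: True, e: True}


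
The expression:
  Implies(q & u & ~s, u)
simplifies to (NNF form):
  True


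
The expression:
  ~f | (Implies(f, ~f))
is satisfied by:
  {f: False}


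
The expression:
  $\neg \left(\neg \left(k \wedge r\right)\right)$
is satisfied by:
  {r: True, k: True}


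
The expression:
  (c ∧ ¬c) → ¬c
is always true.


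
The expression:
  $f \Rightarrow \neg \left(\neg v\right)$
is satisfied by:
  {v: True, f: False}
  {f: False, v: False}
  {f: True, v: True}


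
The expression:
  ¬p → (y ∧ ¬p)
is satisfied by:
  {y: True, p: True}
  {y: True, p: False}
  {p: True, y: False}


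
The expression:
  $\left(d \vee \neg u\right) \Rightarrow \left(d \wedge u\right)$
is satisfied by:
  {u: True}


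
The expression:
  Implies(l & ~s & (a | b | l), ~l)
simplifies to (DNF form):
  s | ~l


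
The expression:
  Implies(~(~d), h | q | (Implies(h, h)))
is always true.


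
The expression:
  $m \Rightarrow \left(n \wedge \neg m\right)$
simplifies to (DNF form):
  $\neg m$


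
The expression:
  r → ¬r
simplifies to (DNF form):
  ¬r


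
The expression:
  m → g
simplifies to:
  g ∨ ¬m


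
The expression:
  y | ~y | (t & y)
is always true.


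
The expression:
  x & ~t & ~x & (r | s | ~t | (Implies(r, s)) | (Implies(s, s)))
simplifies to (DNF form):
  False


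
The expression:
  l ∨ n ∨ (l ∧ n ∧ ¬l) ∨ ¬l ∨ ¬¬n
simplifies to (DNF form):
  True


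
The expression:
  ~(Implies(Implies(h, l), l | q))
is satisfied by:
  {q: False, l: False, h: False}


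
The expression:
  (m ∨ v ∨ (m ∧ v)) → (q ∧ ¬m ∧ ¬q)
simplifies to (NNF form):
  ¬m ∧ ¬v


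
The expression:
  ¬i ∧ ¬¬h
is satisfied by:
  {h: True, i: False}


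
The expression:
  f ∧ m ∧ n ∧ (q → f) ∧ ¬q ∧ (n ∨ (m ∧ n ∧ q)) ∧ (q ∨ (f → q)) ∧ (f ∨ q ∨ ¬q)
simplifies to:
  False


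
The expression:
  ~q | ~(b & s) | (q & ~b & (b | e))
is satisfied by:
  {s: False, q: False, b: False}
  {b: True, s: False, q: False}
  {q: True, s: False, b: False}
  {b: True, q: True, s: False}
  {s: True, b: False, q: False}
  {b: True, s: True, q: False}
  {q: True, s: True, b: False}


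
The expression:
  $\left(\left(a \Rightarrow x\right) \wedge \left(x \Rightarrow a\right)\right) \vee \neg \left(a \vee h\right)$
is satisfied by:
  {h: False, a: False, x: False}
  {x: True, h: False, a: False}
  {h: True, x: False, a: False}
  {x: True, a: True, h: False}
  {x: True, a: True, h: True}


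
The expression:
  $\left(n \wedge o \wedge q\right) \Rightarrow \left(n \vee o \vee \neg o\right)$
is always true.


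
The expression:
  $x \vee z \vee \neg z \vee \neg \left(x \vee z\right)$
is always true.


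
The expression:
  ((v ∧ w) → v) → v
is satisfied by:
  {v: True}


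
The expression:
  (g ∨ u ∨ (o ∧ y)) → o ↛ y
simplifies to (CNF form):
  (o ∨ ¬g) ∧ (o ∨ ¬u) ∧ (¬o ∨ ¬y)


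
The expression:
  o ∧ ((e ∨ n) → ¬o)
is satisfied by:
  {o: True, n: False, e: False}


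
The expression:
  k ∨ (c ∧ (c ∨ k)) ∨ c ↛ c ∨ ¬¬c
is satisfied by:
  {k: True, c: True}
  {k: True, c: False}
  {c: True, k: False}


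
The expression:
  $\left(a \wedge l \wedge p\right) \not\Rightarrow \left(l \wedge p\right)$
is never true.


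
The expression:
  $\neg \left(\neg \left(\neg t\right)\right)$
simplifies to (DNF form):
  $\neg t$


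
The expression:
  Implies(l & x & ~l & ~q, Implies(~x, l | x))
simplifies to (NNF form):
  True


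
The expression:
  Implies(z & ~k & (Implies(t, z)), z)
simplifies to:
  True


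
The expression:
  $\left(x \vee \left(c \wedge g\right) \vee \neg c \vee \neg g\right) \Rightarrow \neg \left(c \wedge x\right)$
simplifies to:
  $\neg c \vee \neg x$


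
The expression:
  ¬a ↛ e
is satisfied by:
  {e: True, a: False}
  {a: False, e: False}
  {a: True, e: True}


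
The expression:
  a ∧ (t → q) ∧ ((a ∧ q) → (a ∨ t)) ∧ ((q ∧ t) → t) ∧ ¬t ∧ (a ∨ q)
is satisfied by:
  {a: True, t: False}


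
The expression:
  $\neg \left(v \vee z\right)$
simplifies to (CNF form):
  $\neg v \wedge \neg z$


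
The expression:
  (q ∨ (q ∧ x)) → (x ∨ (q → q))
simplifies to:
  True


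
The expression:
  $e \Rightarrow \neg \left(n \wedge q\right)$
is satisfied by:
  {e: False, q: False, n: False}
  {n: True, e: False, q: False}
  {q: True, e: False, n: False}
  {n: True, q: True, e: False}
  {e: True, n: False, q: False}
  {n: True, e: True, q: False}
  {q: True, e: True, n: False}


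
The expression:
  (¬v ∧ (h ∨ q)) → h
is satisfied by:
  {v: True, h: True, q: False}
  {v: True, h: False, q: False}
  {h: True, v: False, q: False}
  {v: False, h: False, q: False}
  {q: True, v: True, h: True}
  {q: True, v: True, h: False}
  {q: True, h: True, v: False}


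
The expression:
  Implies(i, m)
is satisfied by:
  {m: True, i: False}
  {i: False, m: False}
  {i: True, m: True}


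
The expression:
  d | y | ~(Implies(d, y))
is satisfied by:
  {y: True, d: True}
  {y: True, d: False}
  {d: True, y: False}


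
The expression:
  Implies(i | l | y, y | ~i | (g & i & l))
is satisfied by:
  {y: True, g: True, l: True, i: False}
  {y: True, g: True, l: False, i: False}
  {y: True, l: True, g: False, i: False}
  {y: True, l: False, g: False, i: False}
  {g: True, l: True, y: False, i: False}
  {g: True, y: False, l: False, i: False}
  {g: False, l: True, y: False, i: False}
  {g: False, y: False, l: False, i: False}
  {y: True, i: True, g: True, l: True}
  {y: True, i: True, g: True, l: False}
  {y: True, i: True, l: True, g: False}
  {y: True, i: True, l: False, g: False}
  {i: True, g: True, l: True, y: False}


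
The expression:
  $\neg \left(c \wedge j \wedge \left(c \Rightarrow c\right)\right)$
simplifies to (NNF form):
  $\neg c \vee \neg j$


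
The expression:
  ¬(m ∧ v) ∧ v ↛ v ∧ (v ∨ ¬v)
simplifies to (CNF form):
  False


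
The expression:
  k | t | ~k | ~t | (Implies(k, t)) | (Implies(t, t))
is always true.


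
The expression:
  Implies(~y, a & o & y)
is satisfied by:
  {y: True}


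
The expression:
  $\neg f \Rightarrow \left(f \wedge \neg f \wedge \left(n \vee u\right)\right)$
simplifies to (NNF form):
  $f$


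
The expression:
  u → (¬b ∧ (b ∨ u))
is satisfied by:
  {u: False, b: False}
  {b: True, u: False}
  {u: True, b: False}


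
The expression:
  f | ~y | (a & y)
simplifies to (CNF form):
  a | f | ~y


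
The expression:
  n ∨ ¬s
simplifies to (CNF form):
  n ∨ ¬s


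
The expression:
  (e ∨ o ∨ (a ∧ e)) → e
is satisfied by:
  {e: True, o: False}
  {o: False, e: False}
  {o: True, e: True}


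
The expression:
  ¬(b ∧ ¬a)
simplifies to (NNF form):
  a ∨ ¬b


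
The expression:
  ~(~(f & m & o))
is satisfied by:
  {m: True, f: True, o: True}


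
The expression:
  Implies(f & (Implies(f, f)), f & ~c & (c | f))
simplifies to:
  ~c | ~f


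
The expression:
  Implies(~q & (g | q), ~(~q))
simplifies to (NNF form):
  q | ~g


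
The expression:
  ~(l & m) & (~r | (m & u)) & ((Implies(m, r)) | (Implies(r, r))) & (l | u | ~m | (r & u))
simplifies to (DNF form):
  (m & ~m) | (~m & ~r) | (m & u & ~l) | (m & u & ~m) | (m & ~l & ~m) | (u & ~l & ~r) | (u & ~m & ~r) | (~l & ~m & ~r)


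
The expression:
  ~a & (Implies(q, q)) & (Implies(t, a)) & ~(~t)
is never true.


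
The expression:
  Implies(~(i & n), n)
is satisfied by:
  {n: True}


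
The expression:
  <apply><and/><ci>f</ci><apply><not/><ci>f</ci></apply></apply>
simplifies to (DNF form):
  <false/>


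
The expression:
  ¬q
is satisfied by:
  {q: False}


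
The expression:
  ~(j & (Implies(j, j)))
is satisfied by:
  {j: False}


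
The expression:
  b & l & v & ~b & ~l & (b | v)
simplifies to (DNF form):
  False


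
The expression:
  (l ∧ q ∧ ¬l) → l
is always true.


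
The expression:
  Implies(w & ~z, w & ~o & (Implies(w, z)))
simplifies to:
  z | ~w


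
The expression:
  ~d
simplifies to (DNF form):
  ~d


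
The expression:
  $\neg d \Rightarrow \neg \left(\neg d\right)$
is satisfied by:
  {d: True}


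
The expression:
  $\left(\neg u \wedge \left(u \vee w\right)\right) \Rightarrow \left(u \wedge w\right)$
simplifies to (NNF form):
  $u \vee \neg w$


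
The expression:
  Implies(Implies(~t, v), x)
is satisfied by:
  {x: True, v: False, t: False}
  {x: True, t: True, v: False}
  {x: True, v: True, t: False}
  {x: True, t: True, v: True}
  {t: False, v: False, x: False}


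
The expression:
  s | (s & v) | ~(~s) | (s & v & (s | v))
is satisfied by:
  {s: True}


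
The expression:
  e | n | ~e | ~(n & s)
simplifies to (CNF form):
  True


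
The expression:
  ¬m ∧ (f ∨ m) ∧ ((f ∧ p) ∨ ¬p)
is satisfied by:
  {f: True, m: False}


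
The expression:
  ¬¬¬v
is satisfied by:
  {v: False}


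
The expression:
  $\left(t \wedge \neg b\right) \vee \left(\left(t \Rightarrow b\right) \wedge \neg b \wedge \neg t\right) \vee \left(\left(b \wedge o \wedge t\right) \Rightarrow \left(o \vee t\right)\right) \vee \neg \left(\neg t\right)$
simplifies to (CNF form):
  $\text{True}$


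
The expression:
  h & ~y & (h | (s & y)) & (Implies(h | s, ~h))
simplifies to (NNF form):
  False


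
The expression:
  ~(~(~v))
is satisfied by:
  {v: False}


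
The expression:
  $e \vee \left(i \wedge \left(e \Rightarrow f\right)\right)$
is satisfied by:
  {i: True, e: True}
  {i: True, e: False}
  {e: True, i: False}


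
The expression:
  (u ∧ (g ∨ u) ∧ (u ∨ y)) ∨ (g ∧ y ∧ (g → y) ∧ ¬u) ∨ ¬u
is always true.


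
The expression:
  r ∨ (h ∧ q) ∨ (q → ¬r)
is always true.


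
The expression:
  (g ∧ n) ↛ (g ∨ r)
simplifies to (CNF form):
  False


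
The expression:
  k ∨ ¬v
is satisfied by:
  {k: True, v: False}
  {v: False, k: False}
  {v: True, k: True}


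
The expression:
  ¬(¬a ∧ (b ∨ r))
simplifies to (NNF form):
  a ∨ (¬b ∧ ¬r)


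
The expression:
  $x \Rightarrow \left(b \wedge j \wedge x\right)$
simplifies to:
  $\left(b \wedge j\right) \vee \neg x$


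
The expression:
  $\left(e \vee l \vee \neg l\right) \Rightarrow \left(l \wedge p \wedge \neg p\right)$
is never true.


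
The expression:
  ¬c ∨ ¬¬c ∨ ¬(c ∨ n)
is always true.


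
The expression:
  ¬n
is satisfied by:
  {n: False}


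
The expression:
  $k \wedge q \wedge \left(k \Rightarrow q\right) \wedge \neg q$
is never true.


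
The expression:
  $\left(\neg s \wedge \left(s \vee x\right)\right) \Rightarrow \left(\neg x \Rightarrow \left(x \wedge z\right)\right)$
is always true.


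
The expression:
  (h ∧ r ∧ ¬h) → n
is always true.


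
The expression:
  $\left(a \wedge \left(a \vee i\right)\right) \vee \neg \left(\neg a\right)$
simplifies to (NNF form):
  $a$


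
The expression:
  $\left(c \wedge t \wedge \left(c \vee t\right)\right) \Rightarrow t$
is always true.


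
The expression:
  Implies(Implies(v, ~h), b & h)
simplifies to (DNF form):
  (b & h) | (h & v)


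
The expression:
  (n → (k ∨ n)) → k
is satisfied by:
  {k: True}


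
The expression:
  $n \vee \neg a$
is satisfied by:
  {n: True, a: False}
  {a: False, n: False}
  {a: True, n: True}


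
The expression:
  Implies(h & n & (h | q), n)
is always true.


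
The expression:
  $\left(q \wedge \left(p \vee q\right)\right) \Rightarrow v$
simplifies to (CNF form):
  $v \vee \neg q$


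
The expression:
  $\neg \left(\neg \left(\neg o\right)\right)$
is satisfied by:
  {o: False}


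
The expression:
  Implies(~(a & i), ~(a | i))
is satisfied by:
  {i: False, a: False}
  {a: True, i: True}


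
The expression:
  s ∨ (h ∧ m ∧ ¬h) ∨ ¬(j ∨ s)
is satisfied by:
  {s: True, j: False}
  {j: False, s: False}
  {j: True, s: True}


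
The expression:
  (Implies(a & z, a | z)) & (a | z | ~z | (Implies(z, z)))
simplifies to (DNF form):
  True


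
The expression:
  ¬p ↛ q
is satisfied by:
  {q: False, p: False}


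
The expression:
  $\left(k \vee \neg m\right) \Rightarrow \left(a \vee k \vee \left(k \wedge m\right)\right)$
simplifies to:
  $a \vee k \vee m$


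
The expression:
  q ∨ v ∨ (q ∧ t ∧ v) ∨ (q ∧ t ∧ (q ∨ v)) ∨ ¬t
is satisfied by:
  {v: True, q: True, t: False}
  {v: True, t: False, q: False}
  {q: True, t: False, v: False}
  {q: False, t: False, v: False}
  {v: True, q: True, t: True}
  {v: True, t: True, q: False}
  {q: True, t: True, v: False}


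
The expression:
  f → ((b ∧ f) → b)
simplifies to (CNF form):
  True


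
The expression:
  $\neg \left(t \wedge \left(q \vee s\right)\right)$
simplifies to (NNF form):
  $\left(\neg q \wedge \neg s\right) \vee \neg t$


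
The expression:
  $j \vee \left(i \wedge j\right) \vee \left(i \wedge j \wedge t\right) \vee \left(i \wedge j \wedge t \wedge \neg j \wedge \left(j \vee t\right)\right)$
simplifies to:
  $j$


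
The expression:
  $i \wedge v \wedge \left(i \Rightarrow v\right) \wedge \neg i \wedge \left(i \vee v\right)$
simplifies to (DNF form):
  $\text{False}$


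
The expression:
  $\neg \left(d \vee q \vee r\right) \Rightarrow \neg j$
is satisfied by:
  {r: True, d: True, q: True, j: False}
  {r: True, d: True, q: False, j: False}
  {r: True, q: True, d: False, j: False}
  {r: True, q: False, d: False, j: False}
  {d: True, q: True, r: False, j: False}
  {d: True, r: False, q: False, j: False}
  {d: False, q: True, r: False, j: False}
  {d: False, r: False, q: False, j: False}
  {r: True, j: True, d: True, q: True}
  {r: True, j: True, d: True, q: False}
  {r: True, j: True, q: True, d: False}
  {r: True, j: True, q: False, d: False}
  {j: True, d: True, q: True, r: False}
  {j: True, d: True, q: False, r: False}
  {j: True, q: True, d: False, r: False}


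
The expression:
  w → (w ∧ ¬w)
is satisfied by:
  {w: False}


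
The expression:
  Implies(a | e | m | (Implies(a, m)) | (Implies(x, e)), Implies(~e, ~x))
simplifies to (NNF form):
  e | ~x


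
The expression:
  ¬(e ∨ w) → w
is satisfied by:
  {e: True, w: True}
  {e: True, w: False}
  {w: True, e: False}


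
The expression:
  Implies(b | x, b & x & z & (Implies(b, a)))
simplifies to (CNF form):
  (a | ~x) & (b | ~x) & (x | ~b) & (z | ~x)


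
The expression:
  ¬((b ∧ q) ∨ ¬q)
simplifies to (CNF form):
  q ∧ ¬b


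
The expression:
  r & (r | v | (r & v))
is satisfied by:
  {r: True}


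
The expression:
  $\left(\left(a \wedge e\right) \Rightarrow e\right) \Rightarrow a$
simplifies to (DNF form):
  $a$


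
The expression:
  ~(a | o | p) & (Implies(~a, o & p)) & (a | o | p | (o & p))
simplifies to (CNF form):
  False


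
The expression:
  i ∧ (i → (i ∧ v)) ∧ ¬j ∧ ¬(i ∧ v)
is never true.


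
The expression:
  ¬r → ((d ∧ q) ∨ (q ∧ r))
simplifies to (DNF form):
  r ∨ (d ∧ q)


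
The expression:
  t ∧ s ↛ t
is never true.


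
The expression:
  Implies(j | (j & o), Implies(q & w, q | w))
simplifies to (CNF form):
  True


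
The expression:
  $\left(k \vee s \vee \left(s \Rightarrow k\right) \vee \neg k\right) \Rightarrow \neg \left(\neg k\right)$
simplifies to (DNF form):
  $k$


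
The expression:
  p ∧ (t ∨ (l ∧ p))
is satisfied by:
  {p: True, t: True, l: True}
  {p: True, t: True, l: False}
  {p: True, l: True, t: False}


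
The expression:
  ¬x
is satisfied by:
  {x: False}


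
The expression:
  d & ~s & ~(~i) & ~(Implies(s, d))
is never true.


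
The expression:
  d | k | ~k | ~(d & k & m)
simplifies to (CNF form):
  True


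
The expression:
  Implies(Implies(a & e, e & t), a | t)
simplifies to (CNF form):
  a | t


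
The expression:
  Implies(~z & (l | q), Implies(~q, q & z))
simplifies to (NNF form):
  q | z | ~l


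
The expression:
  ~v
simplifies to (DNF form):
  ~v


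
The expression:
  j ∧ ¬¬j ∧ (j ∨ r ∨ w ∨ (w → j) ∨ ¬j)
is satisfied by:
  {j: True}


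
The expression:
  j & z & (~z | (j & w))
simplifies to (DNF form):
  j & w & z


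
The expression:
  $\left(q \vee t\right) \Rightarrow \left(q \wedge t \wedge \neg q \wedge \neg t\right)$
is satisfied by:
  {q: False, t: False}


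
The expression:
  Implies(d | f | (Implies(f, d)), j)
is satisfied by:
  {j: True}
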